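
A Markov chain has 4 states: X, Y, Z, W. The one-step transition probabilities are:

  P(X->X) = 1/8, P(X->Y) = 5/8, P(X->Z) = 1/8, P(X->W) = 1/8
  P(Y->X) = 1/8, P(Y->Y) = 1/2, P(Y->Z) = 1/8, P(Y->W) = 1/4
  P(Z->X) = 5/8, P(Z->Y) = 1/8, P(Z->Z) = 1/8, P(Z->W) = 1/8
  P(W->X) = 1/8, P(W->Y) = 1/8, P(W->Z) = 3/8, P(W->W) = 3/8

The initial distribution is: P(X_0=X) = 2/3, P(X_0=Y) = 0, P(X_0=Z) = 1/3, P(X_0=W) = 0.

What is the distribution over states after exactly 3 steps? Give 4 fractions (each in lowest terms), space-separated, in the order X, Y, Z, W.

Answer: 13/64 197/512 137/768 359/1536

Derivation:
Propagating the distribution step by step (d_{t+1} = d_t * P):
d_0 = (X=2/3, Y=0, Z=1/3, W=0)
  d_1[X] = 2/3*1/8 + 0*1/8 + 1/3*5/8 + 0*1/8 = 7/24
  d_1[Y] = 2/3*5/8 + 0*1/2 + 1/3*1/8 + 0*1/8 = 11/24
  d_1[Z] = 2/3*1/8 + 0*1/8 + 1/3*1/8 + 0*3/8 = 1/8
  d_1[W] = 2/3*1/8 + 0*1/4 + 1/3*1/8 + 0*3/8 = 1/8
d_1 = (X=7/24, Y=11/24, Z=1/8, W=1/8)
  d_2[X] = 7/24*1/8 + 11/24*1/8 + 1/8*5/8 + 1/8*1/8 = 3/16
  d_2[Y] = 7/24*5/8 + 11/24*1/2 + 1/8*1/8 + 1/8*1/8 = 85/192
  d_2[Z] = 7/24*1/8 + 11/24*1/8 + 1/8*1/8 + 1/8*3/8 = 5/32
  d_2[W] = 7/24*1/8 + 11/24*1/4 + 1/8*1/8 + 1/8*3/8 = 41/192
d_2 = (X=3/16, Y=85/192, Z=5/32, W=41/192)
  d_3[X] = 3/16*1/8 + 85/192*1/8 + 5/32*5/8 + 41/192*1/8 = 13/64
  d_3[Y] = 3/16*5/8 + 85/192*1/2 + 5/32*1/8 + 41/192*1/8 = 197/512
  d_3[Z] = 3/16*1/8 + 85/192*1/8 + 5/32*1/8 + 41/192*3/8 = 137/768
  d_3[W] = 3/16*1/8 + 85/192*1/4 + 5/32*1/8 + 41/192*3/8 = 359/1536
d_3 = (X=13/64, Y=197/512, Z=137/768, W=359/1536)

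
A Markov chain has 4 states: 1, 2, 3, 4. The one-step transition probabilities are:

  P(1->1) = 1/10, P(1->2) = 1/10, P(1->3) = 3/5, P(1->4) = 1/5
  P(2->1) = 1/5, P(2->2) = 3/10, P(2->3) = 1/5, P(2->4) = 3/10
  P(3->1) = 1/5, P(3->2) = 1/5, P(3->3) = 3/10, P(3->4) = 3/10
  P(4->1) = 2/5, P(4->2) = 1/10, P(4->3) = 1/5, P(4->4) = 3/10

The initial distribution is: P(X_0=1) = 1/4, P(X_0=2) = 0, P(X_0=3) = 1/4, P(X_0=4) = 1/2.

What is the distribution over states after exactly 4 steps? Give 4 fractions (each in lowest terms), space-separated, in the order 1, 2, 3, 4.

Propagating the distribution step by step (d_{t+1} = d_t * P):
d_0 = (1=1/4, 2=0, 3=1/4, 4=1/2)
  d_1[1] = 1/4*1/10 + 0*1/5 + 1/4*1/5 + 1/2*2/5 = 11/40
  d_1[2] = 1/4*1/10 + 0*3/10 + 1/4*1/5 + 1/2*1/10 = 1/8
  d_1[3] = 1/4*3/5 + 0*1/5 + 1/4*3/10 + 1/2*1/5 = 13/40
  d_1[4] = 1/4*1/5 + 0*3/10 + 1/4*3/10 + 1/2*3/10 = 11/40
d_1 = (1=11/40, 2=1/8, 3=13/40, 4=11/40)
  d_2[1] = 11/40*1/10 + 1/8*1/5 + 13/40*1/5 + 11/40*2/5 = 91/400
  d_2[2] = 11/40*1/10 + 1/8*3/10 + 13/40*1/5 + 11/40*1/10 = 63/400
  d_2[3] = 11/40*3/5 + 1/8*1/5 + 13/40*3/10 + 11/40*1/5 = 137/400
  d_2[4] = 11/40*1/5 + 1/8*3/10 + 13/40*3/10 + 11/40*3/10 = 109/400
d_2 = (1=91/400, 2=63/400, 3=137/400, 4=109/400)
  d_3[1] = 91/400*1/10 + 63/400*1/5 + 137/400*1/5 + 109/400*2/5 = 927/4000
  d_3[2] = 91/400*1/10 + 63/400*3/10 + 137/400*1/5 + 109/400*1/10 = 663/4000
  d_3[3] = 91/400*3/5 + 63/400*1/5 + 137/400*3/10 + 109/400*1/5 = 1301/4000
  d_3[4] = 91/400*1/5 + 63/400*3/10 + 137/400*3/10 + 109/400*3/10 = 1109/4000
d_3 = (1=927/4000, 2=663/4000, 3=1301/4000, 4=1109/4000)
  d_4[1] = 927/4000*1/10 + 663/4000*1/5 + 1301/4000*1/5 + 1109/4000*2/5 = 9291/40000
  d_4[2] = 927/4000*1/10 + 663/4000*3/10 + 1301/4000*1/5 + 1109/4000*1/10 = 6627/40000
  d_4[3] = 927/4000*3/5 + 663/4000*1/5 + 1301/4000*3/10 + 1109/4000*1/5 = 13009/40000
  d_4[4] = 927/4000*1/5 + 663/4000*3/10 + 1301/4000*3/10 + 1109/4000*3/10 = 11073/40000
d_4 = (1=9291/40000, 2=6627/40000, 3=13009/40000, 4=11073/40000)

Answer: 9291/40000 6627/40000 13009/40000 11073/40000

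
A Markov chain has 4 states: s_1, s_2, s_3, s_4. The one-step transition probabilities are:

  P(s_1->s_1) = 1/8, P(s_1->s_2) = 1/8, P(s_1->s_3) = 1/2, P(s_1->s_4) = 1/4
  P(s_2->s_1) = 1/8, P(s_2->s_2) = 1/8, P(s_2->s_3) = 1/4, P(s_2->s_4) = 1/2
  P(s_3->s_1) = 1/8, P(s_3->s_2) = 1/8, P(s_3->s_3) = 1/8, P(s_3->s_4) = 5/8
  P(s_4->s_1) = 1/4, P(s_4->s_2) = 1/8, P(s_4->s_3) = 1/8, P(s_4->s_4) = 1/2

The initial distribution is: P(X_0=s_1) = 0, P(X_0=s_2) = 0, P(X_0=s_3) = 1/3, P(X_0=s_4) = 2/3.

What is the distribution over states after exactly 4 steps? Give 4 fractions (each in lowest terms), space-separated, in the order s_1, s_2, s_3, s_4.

Propagating the distribution step by step (d_{t+1} = d_t * P):
d_0 = (s_1=0, s_2=0, s_3=1/3, s_4=2/3)
  d_1[s_1] = 0*1/8 + 0*1/8 + 1/3*1/8 + 2/3*1/4 = 5/24
  d_1[s_2] = 0*1/8 + 0*1/8 + 1/3*1/8 + 2/3*1/8 = 1/8
  d_1[s_3] = 0*1/2 + 0*1/4 + 1/3*1/8 + 2/3*1/8 = 1/8
  d_1[s_4] = 0*1/4 + 0*1/2 + 1/3*5/8 + 2/3*1/2 = 13/24
d_1 = (s_1=5/24, s_2=1/8, s_3=1/8, s_4=13/24)
  d_2[s_1] = 5/24*1/8 + 1/8*1/8 + 1/8*1/8 + 13/24*1/4 = 37/192
  d_2[s_2] = 5/24*1/8 + 1/8*1/8 + 1/8*1/8 + 13/24*1/8 = 1/8
  d_2[s_3] = 5/24*1/2 + 1/8*1/4 + 1/8*1/8 + 13/24*1/8 = 7/32
  d_2[s_4] = 5/24*1/4 + 1/8*1/2 + 1/8*5/8 + 13/24*1/2 = 89/192
d_2 = (s_1=37/192, s_2=1/8, s_3=7/32, s_4=89/192)
  d_3[s_1] = 37/192*1/8 + 1/8*1/8 + 7/32*1/8 + 89/192*1/4 = 281/1536
  d_3[s_2] = 37/192*1/8 + 1/8*1/8 + 7/32*1/8 + 89/192*1/8 = 1/8
  d_3[s_3] = 37/192*1/2 + 1/8*1/4 + 7/32*1/8 + 89/192*1/8 = 109/512
  d_3[s_4] = 37/192*1/4 + 1/8*1/2 + 7/32*5/8 + 89/192*1/2 = 23/48
d_3 = (s_1=281/1536, s_2=1/8, s_3=109/512, s_4=23/48)
  d_4[s_1] = 281/1536*1/8 + 1/8*1/8 + 109/512*1/8 + 23/48*1/4 = 71/384
  d_4[s_2] = 281/1536*1/8 + 1/8*1/8 + 109/512*1/8 + 23/48*1/8 = 1/8
  d_4[s_3] = 281/1536*1/2 + 1/8*1/4 + 109/512*1/8 + 23/48*1/8 = 857/4096
  d_4[s_4] = 281/1536*1/4 + 1/8*1/2 + 109/512*5/8 + 23/48*1/2 = 5909/12288
d_4 = (s_1=71/384, s_2=1/8, s_3=857/4096, s_4=5909/12288)

Answer: 71/384 1/8 857/4096 5909/12288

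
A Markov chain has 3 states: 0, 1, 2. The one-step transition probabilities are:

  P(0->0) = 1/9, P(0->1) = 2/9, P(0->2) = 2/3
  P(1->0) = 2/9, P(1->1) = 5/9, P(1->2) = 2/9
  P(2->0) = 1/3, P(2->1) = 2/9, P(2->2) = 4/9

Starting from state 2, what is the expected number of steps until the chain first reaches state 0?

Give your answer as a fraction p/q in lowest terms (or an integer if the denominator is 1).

Let h_i = expected steps to first reach 0 from state i.
Boundary: h_0 = 0.
First-step equations for the other states:
  h_1 = 1 + 2/9*h_0 + 5/9*h_1 + 2/9*h_2
  h_2 = 1 + 1/3*h_0 + 2/9*h_1 + 4/9*h_2

Substituting h_0 = 0 and rearranging gives the linear system (I - Q) h = 1:
  [4/9, -2/9] . (h_1, h_2) = 1
  [-2/9, 5/9] . (h_1, h_2) = 1

Solving yields:
  h_1 = 63/16
  h_2 = 27/8

Starting state is 2, so the expected hitting time is h_2 = 27/8.

Answer: 27/8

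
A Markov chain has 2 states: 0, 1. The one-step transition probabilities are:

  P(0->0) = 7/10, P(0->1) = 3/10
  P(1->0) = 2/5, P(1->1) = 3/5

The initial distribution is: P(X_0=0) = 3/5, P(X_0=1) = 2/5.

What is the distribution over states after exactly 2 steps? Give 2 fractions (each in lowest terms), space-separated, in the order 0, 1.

Propagating the distribution step by step (d_{t+1} = d_t * P):
d_0 = (0=3/5, 1=2/5)
  d_1[0] = 3/5*7/10 + 2/5*2/5 = 29/50
  d_1[1] = 3/5*3/10 + 2/5*3/5 = 21/50
d_1 = (0=29/50, 1=21/50)
  d_2[0] = 29/50*7/10 + 21/50*2/5 = 287/500
  d_2[1] = 29/50*3/10 + 21/50*3/5 = 213/500
d_2 = (0=287/500, 1=213/500)

Answer: 287/500 213/500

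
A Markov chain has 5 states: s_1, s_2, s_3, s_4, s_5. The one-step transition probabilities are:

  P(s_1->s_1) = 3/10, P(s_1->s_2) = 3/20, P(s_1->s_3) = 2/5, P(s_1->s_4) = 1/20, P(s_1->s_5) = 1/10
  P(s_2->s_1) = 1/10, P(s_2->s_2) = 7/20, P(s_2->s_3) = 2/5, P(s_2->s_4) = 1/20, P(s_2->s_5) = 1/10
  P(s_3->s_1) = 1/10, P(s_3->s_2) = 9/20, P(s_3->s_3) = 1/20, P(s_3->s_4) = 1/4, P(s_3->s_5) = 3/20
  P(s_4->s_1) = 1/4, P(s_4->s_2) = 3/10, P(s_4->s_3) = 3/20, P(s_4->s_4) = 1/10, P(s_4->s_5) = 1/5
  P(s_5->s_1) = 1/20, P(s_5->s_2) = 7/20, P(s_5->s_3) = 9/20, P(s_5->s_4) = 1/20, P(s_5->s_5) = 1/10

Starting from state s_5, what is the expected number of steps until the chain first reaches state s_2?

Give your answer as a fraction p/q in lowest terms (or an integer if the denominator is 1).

Answer: 41875/14666

Derivation:
Let h_i = expected steps to first reach s_2 from state i.
Boundary: h_s_2 = 0.
First-step equations for the other states:
  h_s_1 = 1 + 3/10*h_s_1 + 3/20*h_s_2 + 2/5*h_s_3 + 1/20*h_s_4 + 1/10*h_s_5
  h_s_3 = 1 + 1/10*h_s_1 + 9/20*h_s_2 + 1/20*h_s_3 + 1/4*h_s_4 + 3/20*h_s_5
  h_s_4 = 1 + 1/4*h_s_1 + 3/10*h_s_2 + 3/20*h_s_3 + 1/10*h_s_4 + 1/5*h_s_5
  h_s_5 = 1 + 1/20*h_s_1 + 7/20*h_s_2 + 9/20*h_s_3 + 1/20*h_s_4 + 1/10*h_s_5

Substituting h_s_2 = 0 and rearranging gives the linear system (I - Q) h = 1:
  [7/10, -2/5, -1/20, -1/10] . (h_s_1, h_s_3, h_s_4, h_s_5) = 1
  [-1/10, 19/20, -1/4, -3/20] . (h_s_1, h_s_3, h_s_4, h_s_5) = 1
  [-1/4, -3/20, 9/10, -1/5] . (h_s_1, h_s_3, h_s_4, h_s_5) = 1
  [-1/20, -9/20, -1/20, 9/10] . (h_s_1, h_s_3, h_s_4, h_s_5) = 1

Solving yields:
  h_s_1 = 53165/14666
  h_s_3 = 40025/14666
  h_s_4 = 23520/7333
  h_s_5 = 41875/14666

Starting state is s_5, so the expected hitting time is h_s_5 = 41875/14666.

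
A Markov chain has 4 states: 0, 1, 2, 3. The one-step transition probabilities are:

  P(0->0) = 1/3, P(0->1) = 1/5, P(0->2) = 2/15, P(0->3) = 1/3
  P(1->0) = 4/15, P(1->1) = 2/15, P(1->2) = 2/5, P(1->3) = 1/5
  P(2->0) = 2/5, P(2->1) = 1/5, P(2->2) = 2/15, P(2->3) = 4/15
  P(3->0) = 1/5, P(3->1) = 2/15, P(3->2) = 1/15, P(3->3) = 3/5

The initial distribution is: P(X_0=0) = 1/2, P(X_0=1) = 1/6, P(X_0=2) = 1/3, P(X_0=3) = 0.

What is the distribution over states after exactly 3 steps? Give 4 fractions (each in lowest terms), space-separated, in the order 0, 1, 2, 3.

Answer: 5737/20250 3319/20250 1552/10125 809/2025

Derivation:
Propagating the distribution step by step (d_{t+1} = d_t * P):
d_0 = (0=1/2, 1=1/6, 2=1/3, 3=0)
  d_1[0] = 1/2*1/3 + 1/6*4/15 + 1/3*2/5 + 0*1/5 = 31/90
  d_1[1] = 1/2*1/5 + 1/6*2/15 + 1/3*1/5 + 0*2/15 = 17/90
  d_1[2] = 1/2*2/15 + 1/6*2/5 + 1/3*2/15 + 0*1/15 = 8/45
  d_1[3] = 1/2*1/3 + 1/6*1/5 + 1/3*4/15 + 0*3/5 = 13/45
d_1 = (0=31/90, 1=17/90, 2=8/45, 3=13/45)
  d_2[0] = 31/90*1/3 + 17/90*4/15 + 8/45*2/5 + 13/45*1/5 = 397/1350
  d_2[1] = 31/90*1/5 + 17/90*2/15 + 8/45*1/5 + 13/45*2/15 = 227/1350
  d_2[2] = 31/90*2/15 + 17/90*2/5 + 8/45*2/15 + 13/45*1/15 = 37/225
  d_2[3] = 31/90*1/3 + 17/90*1/5 + 8/45*4/15 + 13/45*3/5 = 28/75
d_2 = (0=397/1350, 1=227/1350, 2=37/225, 3=28/75)
  d_3[0] = 397/1350*1/3 + 227/1350*4/15 + 37/225*2/5 + 28/75*1/5 = 5737/20250
  d_3[1] = 397/1350*1/5 + 227/1350*2/15 + 37/225*1/5 + 28/75*2/15 = 3319/20250
  d_3[2] = 397/1350*2/15 + 227/1350*2/5 + 37/225*2/15 + 28/75*1/15 = 1552/10125
  d_3[3] = 397/1350*1/3 + 227/1350*1/5 + 37/225*4/15 + 28/75*3/5 = 809/2025
d_3 = (0=5737/20250, 1=3319/20250, 2=1552/10125, 3=809/2025)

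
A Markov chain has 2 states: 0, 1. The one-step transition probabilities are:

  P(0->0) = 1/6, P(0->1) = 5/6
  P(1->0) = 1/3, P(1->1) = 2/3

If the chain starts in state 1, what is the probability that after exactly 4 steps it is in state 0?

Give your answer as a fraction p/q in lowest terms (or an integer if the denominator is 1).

Computing P^4 by repeated multiplication:
P^1 =
  0: [1/6, 5/6]
  1: [1/3, 2/3]
P^2 =
  0: [11/36, 25/36]
  1: [5/18, 13/18]
P^3 =
  0: [61/216, 155/216]
  1: [31/108, 77/108]
P^4 =
  0: [371/1296, 925/1296]
  1: [185/648, 463/648]

(P^4)[1 -> 0] = 185/648

Answer: 185/648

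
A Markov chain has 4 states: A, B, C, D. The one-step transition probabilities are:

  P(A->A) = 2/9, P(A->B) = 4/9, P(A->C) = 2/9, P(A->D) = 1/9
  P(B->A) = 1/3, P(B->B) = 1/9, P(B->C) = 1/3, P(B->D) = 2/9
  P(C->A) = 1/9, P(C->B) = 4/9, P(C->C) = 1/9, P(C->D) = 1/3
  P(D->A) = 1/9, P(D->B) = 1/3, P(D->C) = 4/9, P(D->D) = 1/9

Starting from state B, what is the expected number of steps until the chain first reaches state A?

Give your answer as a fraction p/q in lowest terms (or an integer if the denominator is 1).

Let h_i = expected steps to first reach A from state i.
Boundary: h_A = 0.
First-step equations for the other states:
  h_B = 1 + 1/3*h_A + 1/9*h_B + 1/3*h_C + 2/9*h_D
  h_C = 1 + 1/9*h_A + 4/9*h_B + 1/9*h_C + 1/3*h_D
  h_D = 1 + 1/9*h_A + 1/3*h_B + 4/9*h_C + 1/9*h_D

Substituting h_A = 0 and rearranging gives the linear system (I - Q) h = 1:
  [8/9, -1/3, -2/9] . (h_B, h_C, h_D) = 1
  [-4/9, 8/9, -1/3] . (h_B, h_C, h_D) = 1
  [-1/3, -4/9, 8/9] . (h_B, h_C, h_D) = 1

Solving yields:
  h_B = 327/71
  h_C = 393/71
  h_D = 399/71

Starting state is B, so the expected hitting time is h_B = 327/71.

Answer: 327/71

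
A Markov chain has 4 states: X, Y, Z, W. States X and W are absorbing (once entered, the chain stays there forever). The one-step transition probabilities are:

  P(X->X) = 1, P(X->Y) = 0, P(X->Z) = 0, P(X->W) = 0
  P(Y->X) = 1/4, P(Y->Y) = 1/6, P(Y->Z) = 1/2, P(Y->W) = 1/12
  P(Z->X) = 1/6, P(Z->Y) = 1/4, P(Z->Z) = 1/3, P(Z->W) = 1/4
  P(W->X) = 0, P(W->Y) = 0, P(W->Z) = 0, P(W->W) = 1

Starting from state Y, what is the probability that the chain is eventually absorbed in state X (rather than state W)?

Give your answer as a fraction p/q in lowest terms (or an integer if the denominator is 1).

Let a_i = P(absorbed in X | start in state i).
Boundary conditions: a_X = 1, a_W = 0.
For each transient state i, a_i = sum_j P(i->j) * a_j:
  a_Y = 1/4*a_X + 1/6*a_Y + 1/2*a_Z + 1/12*a_W
  a_Z = 1/6*a_X + 1/4*a_Y + 1/3*a_Z + 1/4*a_W

Substituting a_X = 1 and a_W = 0, rearrange to (I - Q) a = r where r[i] = P(i -> X):
  [5/6, -1/2] . (a_Y, a_Z) = 1/4
  [-1/4, 2/3] . (a_Y, a_Z) = 1/6

Solving yields:
  a_Y = 18/31
  a_Z = 29/62

Starting state is Y, so the absorption probability is a_Y = 18/31.

Answer: 18/31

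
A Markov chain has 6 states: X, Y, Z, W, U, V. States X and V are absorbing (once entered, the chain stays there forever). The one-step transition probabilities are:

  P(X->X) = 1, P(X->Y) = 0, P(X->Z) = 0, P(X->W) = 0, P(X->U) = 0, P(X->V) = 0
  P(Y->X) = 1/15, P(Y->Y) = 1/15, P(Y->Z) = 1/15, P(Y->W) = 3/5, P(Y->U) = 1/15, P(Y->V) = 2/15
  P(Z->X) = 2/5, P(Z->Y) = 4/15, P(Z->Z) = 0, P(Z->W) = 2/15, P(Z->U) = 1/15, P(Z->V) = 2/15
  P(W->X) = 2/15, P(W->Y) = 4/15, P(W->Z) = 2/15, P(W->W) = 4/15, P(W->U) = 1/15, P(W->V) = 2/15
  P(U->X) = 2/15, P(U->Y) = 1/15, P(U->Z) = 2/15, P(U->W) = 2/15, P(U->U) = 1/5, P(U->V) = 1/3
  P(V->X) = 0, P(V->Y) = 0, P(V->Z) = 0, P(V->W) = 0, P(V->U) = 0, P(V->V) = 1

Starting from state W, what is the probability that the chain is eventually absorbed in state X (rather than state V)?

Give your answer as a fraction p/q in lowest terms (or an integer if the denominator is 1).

Let a_i = P(absorbed in X | start in state i).
Boundary conditions: a_X = 1, a_V = 0.
For each transient state i, a_i = sum_j P(i->j) * a_j:
  a_Y = 1/15*a_X + 1/15*a_Y + 1/15*a_Z + 3/5*a_W + 1/15*a_U + 2/15*a_V
  a_Z = 2/5*a_X + 4/15*a_Y + 0*a_Z + 2/15*a_W + 1/15*a_U + 2/15*a_V
  a_W = 2/15*a_X + 4/15*a_Y + 2/15*a_Z + 4/15*a_W + 1/15*a_U + 2/15*a_V
  a_U = 2/15*a_X + 1/15*a_Y + 2/15*a_Z + 2/15*a_W + 1/5*a_U + 1/3*a_V

Substituting a_X = 1 and a_V = 0, rearrange to (I - Q) a = r where r[i] = P(i -> X):
  [14/15, -1/15, -3/5, -1/15] . (a_Y, a_Z, a_W, a_U) = 1/15
  [-4/15, 1, -2/15, -1/15] . (a_Y, a_Z, a_W, a_U) = 2/5
  [-4/15, -2/15, 11/15, -1/15] . (a_Y, a_Z, a_W, a_U) = 2/15
  [-1/15, -2/15, -2/15, 4/5] . (a_Y, a_Z, a_W, a_U) = 2/15

Solving yields:
  a_Y = 2730/5891
  a_Z = 3629/5891
  a_W = 2933/5891
  a_U = 2303/5891

Starting state is W, so the absorption probability is a_W = 2933/5891.

Answer: 2933/5891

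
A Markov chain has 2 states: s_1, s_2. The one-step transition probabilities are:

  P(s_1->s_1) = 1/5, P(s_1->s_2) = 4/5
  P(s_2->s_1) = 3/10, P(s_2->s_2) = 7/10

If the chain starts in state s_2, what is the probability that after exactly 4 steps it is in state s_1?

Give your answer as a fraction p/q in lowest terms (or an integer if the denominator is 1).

Computing P^4 by repeated multiplication:
P^1 =
  s_1: [1/5, 4/5]
  s_2: [3/10, 7/10]
P^2 =
  s_1: [7/25, 18/25]
  s_2: [27/100, 73/100]
P^3 =
  s_1: [34/125, 91/125]
  s_2: [273/1000, 727/1000]
P^4 =
  s_1: [341/1250, 909/1250]
  s_2: [2727/10000, 7273/10000]

(P^4)[s_2 -> s_1] = 2727/10000

Answer: 2727/10000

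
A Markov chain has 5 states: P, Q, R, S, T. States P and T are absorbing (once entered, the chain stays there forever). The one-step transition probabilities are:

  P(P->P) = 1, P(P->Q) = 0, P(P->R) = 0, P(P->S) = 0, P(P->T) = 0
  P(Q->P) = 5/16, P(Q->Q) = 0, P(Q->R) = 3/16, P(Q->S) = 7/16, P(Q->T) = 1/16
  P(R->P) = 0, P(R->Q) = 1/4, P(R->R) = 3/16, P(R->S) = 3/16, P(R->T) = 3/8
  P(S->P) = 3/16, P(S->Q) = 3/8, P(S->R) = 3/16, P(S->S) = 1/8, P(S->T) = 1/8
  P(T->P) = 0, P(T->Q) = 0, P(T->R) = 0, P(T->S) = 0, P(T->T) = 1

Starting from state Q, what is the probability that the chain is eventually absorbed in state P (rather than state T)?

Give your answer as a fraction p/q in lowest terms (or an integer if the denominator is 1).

Answer: 1165/1916

Derivation:
Let a_i = P(absorbed in P | start in state i).
Boundary conditions: a_P = 1, a_T = 0.
For each transient state i, a_i = sum_j P(i->j) * a_j:
  a_Q = 5/16*a_P + 0*a_Q + 3/16*a_R + 7/16*a_S + 1/16*a_T
  a_R = 0*a_P + 1/4*a_Q + 3/16*a_R + 3/16*a_S + 3/8*a_T
  a_S = 3/16*a_P + 3/8*a_Q + 3/16*a_R + 1/8*a_S + 1/8*a_T

Substituting a_P = 1 and a_T = 0, rearrange to (I - Q) a = r where r[i] = P(i -> P):
  [1, -3/16, -7/16] . (a_Q, a_R, a_S) = 5/16
  [-1/4, 13/16, -3/16] . (a_Q, a_R, a_S) = 0
  [-3/8, -3/16, 7/8] . (a_Q, a_R, a_S) = 3/16

Solving yields:
  a_Q = 1165/1916
  a_R = 299/958
  a_S = 519/958

Starting state is Q, so the absorption probability is a_Q = 1165/1916.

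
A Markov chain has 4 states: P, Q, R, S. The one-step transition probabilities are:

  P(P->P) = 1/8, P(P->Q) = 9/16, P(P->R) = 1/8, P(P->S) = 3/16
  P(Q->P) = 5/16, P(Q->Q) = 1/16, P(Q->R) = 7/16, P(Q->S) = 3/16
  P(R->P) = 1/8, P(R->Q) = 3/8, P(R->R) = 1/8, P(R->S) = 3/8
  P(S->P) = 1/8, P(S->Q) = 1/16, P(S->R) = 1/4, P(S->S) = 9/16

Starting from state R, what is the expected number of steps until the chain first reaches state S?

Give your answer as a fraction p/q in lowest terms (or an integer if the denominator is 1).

Let h_i = expected steps to first reach S from state i.
Boundary: h_S = 0.
First-step equations for the other states:
  h_P = 1 + 1/8*h_P + 9/16*h_Q + 1/8*h_R + 3/16*h_S
  h_Q = 1 + 5/16*h_P + 1/16*h_Q + 7/16*h_R + 3/16*h_S
  h_R = 1 + 1/8*h_P + 3/8*h_Q + 1/8*h_R + 3/8*h_S

Substituting h_S = 0 and rearranging gives the linear system (I - Q) h = 1:
  [7/8, -9/16, -1/8] . (h_P, h_Q, h_R) = 1
  [-5/16, 15/16, -7/16] . (h_P, h_Q, h_R) = 1
  [-1/8, -3/8, 7/8] . (h_P, h_Q, h_R) = 1

Solving yields:
  h_P = 532/123
  h_Q = 512/123
  h_R = 436/123

Starting state is R, so the expected hitting time is h_R = 436/123.

Answer: 436/123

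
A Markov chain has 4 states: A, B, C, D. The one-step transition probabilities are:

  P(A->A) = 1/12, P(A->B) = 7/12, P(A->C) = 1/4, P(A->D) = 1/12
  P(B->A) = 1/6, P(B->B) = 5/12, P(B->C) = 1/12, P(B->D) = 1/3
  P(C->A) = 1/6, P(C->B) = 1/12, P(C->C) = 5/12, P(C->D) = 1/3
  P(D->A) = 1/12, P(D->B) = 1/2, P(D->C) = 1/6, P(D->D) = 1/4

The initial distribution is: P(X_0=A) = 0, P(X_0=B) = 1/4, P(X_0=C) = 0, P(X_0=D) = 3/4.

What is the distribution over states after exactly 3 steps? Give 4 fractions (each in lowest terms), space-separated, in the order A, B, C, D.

Answer: 455/3456 701/1728 323/1728 953/3456

Derivation:
Propagating the distribution step by step (d_{t+1} = d_t * P):
d_0 = (A=0, B=1/4, C=0, D=3/4)
  d_1[A] = 0*1/12 + 1/4*1/6 + 0*1/6 + 3/4*1/12 = 5/48
  d_1[B] = 0*7/12 + 1/4*5/12 + 0*1/12 + 3/4*1/2 = 23/48
  d_1[C] = 0*1/4 + 1/4*1/12 + 0*5/12 + 3/4*1/6 = 7/48
  d_1[D] = 0*1/12 + 1/4*1/3 + 0*1/3 + 3/4*1/4 = 13/48
d_1 = (A=5/48, B=23/48, C=7/48, D=13/48)
  d_2[A] = 5/48*1/12 + 23/48*1/6 + 7/48*1/6 + 13/48*1/12 = 13/96
  d_2[B] = 5/48*7/12 + 23/48*5/12 + 7/48*1/12 + 13/48*1/2 = 235/576
  d_2[C] = 5/48*1/4 + 23/48*1/12 + 7/48*5/12 + 13/48*1/6 = 11/64
  d_2[D] = 5/48*1/12 + 23/48*1/3 + 7/48*1/3 + 13/48*1/4 = 41/144
d_2 = (A=13/96, B=235/576, C=11/64, D=41/144)
  d_3[A] = 13/96*1/12 + 235/576*1/6 + 11/64*1/6 + 41/144*1/12 = 455/3456
  d_3[B] = 13/96*7/12 + 235/576*5/12 + 11/64*1/12 + 41/144*1/2 = 701/1728
  d_3[C] = 13/96*1/4 + 235/576*1/12 + 11/64*5/12 + 41/144*1/6 = 323/1728
  d_3[D] = 13/96*1/12 + 235/576*1/3 + 11/64*1/3 + 41/144*1/4 = 953/3456
d_3 = (A=455/3456, B=701/1728, C=323/1728, D=953/3456)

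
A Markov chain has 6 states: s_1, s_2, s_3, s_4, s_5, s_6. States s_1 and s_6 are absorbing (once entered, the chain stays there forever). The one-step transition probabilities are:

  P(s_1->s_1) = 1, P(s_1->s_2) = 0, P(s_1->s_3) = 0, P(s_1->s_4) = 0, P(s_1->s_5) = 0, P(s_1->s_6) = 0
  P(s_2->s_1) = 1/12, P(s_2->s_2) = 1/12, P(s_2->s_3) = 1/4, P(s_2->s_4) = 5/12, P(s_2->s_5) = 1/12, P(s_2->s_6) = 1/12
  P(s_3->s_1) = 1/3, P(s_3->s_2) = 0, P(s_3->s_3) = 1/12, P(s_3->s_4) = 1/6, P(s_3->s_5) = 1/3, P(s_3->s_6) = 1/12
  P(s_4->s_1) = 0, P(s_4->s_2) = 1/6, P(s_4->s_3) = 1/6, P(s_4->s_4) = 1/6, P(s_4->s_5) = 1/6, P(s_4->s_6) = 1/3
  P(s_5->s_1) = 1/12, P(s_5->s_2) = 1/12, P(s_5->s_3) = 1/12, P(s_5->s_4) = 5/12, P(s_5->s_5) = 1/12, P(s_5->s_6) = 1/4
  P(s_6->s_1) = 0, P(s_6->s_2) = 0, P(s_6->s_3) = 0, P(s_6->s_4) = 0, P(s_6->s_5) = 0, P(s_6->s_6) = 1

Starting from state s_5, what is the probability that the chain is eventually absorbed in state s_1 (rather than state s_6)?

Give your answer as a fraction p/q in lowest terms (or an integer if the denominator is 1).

Answer: 149/548

Derivation:
Let a_i = P(absorbed in s_1 | start in state i).
Boundary conditions: a_s_1 = 1, a_s_6 = 0.
For each transient state i, a_i = sum_j P(i->j) * a_j:
  a_s_2 = 1/12*a_s_1 + 1/12*a_s_2 + 1/4*a_s_3 + 5/12*a_s_4 + 1/12*a_s_5 + 1/12*a_s_6
  a_s_3 = 1/3*a_s_1 + 0*a_s_2 + 1/12*a_s_3 + 1/6*a_s_4 + 1/3*a_s_5 + 1/12*a_s_6
  a_s_4 = 0*a_s_1 + 1/6*a_s_2 + 1/6*a_s_3 + 1/6*a_s_4 + 1/6*a_s_5 + 1/3*a_s_6
  a_s_5 = 1/12*a_s_1 + 1/12*a_s_2 + 1/12*a_s_3 + 5/12*a_s_4 + 1/12*a_s_5 + 1/4*a_s_6

Substituting a_s_1 = 1 and a_s_6 = 0, rearrange to (I - Q) a = r where r[i] = P(i -> s_1):
  [11/12, -1/4, -5/12, -1/12] . (a_s_2, a_s_3, a_s_4, a_s_5) = 1/12
  [0, 11/12, -1/6, -1/3] . (a_s_2, a_s_3, a_s_4, a_s_5) = 1/3
  [-1/6, -1/6, 5/6, -1/6] . (a_s_2, a_s_3, a_s_4, a_s_5) = 0
  [-1/12, -1/12, -5/12, 11/12] . (a_s_2, a_s_3, a_s_4, a_s_5) = 1/12

Solving yields:
  a_s_2 = 195/548
  a_s_3 = 69/137
  a_s_4 = 31/137
  a_s_5 = 149/548

Starting state is s_5, so the absorption probability is a_s_5 = 149/548.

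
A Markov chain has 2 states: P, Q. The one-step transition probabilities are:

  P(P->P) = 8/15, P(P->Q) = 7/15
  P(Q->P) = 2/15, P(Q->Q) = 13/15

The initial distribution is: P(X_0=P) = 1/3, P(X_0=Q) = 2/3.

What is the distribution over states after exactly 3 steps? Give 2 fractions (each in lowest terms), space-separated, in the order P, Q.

Answer: 86/375 289/375

Derivation:
Propagating the distribution step by step (d_{t+1} = d_t * P):
d_0 = (P=1/3, Q=2/3)
  d_1[P] = 1/3*8/15 + 2/3*2/15 = 4/15
  d_1[Q] = 1/3*7/15 + 2/3*13/15 = 11/15
d_1 = (P=4/15, Q=11/15)
  d_2[P] = 4/15*8/15 + 11/15*2/15 = 6/25
  d_2[Q] = 4/15*7/15 + 11/15*13/15 = 19/25
d_2 = (P=6/25, Q=19/25)
  d_3[P] = 6/25*8/15 + 19/25*2/15 = 86/375
  d_3[Q] = 6/25*7/15 + 19/25*13/15 = 289/375
d_3 = (P=86/375, Q=289/375)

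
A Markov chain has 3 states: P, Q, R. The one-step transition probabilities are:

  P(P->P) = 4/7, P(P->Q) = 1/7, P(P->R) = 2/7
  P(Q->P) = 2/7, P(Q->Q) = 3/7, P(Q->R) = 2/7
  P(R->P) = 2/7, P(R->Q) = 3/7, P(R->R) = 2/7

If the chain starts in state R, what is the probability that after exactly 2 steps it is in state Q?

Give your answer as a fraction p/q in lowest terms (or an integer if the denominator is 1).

Answer: 17/49

Derivation:
Computing P^2 by repeated multiplication:
P^1 =
  P: [4/7, 1/7, 2/7]
  Q: [2/7, 3/7, 2/7]
  R: [2/7, 3/7, 2/7]
P^2 =
  P: [22/49, 13/49, 2/7]
  Q: [18/49, 17/49, 2/7]
  R: [18/49, 17/49, 2/7]

(P^2)[R -> Q] = 17/49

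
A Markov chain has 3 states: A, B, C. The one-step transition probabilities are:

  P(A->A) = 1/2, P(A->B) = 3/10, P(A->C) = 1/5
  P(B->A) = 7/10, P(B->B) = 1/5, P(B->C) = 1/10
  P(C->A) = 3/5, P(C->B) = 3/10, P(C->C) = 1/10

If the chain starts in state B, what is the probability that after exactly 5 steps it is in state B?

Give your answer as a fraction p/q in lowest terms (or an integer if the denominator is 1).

Answer: 3409/12500

Derivation:
Computing P^5 by repeated multiplication:
P^1 =
  A: [1/2, 3/10, 1/5]
  B: [7/10, 1/5, 1/10]
  C: [3/5, 3/10, 1/10]
P^2 =
  A: [29/50, 27/100, 3/20]
  B: [11/20, 7/25, 17/100]
  C: [57/100, 27/100, 4/25]
P^3 =
  A: [569/1000, 273/1000, 79/500]
  B: [573/1000, 34/125, 31/200]
  C: [57/100, 273/1000, 157/1000]
P^4 =
  A: [713/1250, 2727/10000, 1569/10000]
  B: [5699/10000, 341/1250, 1573/10000]
  C: [5703/10000, 2727/10000, 157/1000]
P^5 =
  A: [57023/100000, 27273/100000, 1963/12500]
  B: [57029/100000, 3409/12500, 15699/100000]
  C: [1782/3125, 27273/100000, 15703/100000]

(P^5)[B -> B] = 3409/12500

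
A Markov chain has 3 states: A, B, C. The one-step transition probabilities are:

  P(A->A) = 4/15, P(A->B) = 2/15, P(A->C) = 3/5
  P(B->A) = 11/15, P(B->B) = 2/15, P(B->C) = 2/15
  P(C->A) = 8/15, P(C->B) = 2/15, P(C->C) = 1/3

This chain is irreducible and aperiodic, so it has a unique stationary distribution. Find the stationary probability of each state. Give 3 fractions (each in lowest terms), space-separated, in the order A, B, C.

Answer: 42/95 2/15 121/285

Derivation:
The stationary distribution satisfies pi = pi * P, i.e.:
  pi_A = 4/15*pi_A + 11/15*pi_B + 8/15*pi_C
  pi_B = 2/15*pi_A + 2/15*pi_B + 2/15*pi_C
  pi_C = 3/5*pi_A + 2/15*pi_B + 1/3*pi_C
with normalization: pi_A + pi_B + pi_C = 1.

Using the first 2 balance equations plus normalization, the linear system A*pi = b is:
  [-11/15, 11/15, 8/15] . pi = 0
  [2/15, -13/15, 2/15] . pi = 0
  [1, 1, 1] . pi = 1

Solving yields:
  pi_A = 42/95
  pi_B = 2/15
  pi_C = 121/285

Verification (pi * P):
  42/95*4/15 + 2/15*11/15 + 121/285*8/15 = 42/95 = pi_A  (ok)
  42/95*2/15 + 2/15*2/15 + 121/285*2/15 = 2/15 = pi_B  (ok)
  42/95*3/5 + 2/15*2/15 + 121/285*1/3 = 121/285 = pi_C  (ok)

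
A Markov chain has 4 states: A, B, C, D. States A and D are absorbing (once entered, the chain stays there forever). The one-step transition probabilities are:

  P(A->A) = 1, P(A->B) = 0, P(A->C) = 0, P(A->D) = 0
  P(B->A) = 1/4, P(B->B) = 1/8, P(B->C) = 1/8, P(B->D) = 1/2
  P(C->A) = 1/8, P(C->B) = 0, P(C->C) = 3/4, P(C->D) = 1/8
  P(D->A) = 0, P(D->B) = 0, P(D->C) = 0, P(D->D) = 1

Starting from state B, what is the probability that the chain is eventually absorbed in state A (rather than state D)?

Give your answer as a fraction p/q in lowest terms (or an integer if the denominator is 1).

Answer: 5/14

Derivation:
Let a_i = P(absorbed in A | start in state i).
Boundary conditions: a_A = 1, a_D = 0.
For each transient state i, a_i = sum_j P(i->j) * a_j:
  a_B = 1/4*a_A + 1/8*a_B + 1/8*a_C + 1/2*a_D
  a_C = 1/8*a_A + 0*a_B + 3/4*a_C + 1/8*a_D

Substituting a_A = 1 and a_D = 0, rearrange to (I - Q) a = r where r[i] = P(i -> A):
  [7/8, -1/8] . (a_B, a_C) = 1/4
  [0, 1/4] . (a_B, a_C) = 1/8

Solving yields:
  a_B = 5/14
  a_C = 1/2

Starting state is B, so the absorption probability is a_B = 5/14.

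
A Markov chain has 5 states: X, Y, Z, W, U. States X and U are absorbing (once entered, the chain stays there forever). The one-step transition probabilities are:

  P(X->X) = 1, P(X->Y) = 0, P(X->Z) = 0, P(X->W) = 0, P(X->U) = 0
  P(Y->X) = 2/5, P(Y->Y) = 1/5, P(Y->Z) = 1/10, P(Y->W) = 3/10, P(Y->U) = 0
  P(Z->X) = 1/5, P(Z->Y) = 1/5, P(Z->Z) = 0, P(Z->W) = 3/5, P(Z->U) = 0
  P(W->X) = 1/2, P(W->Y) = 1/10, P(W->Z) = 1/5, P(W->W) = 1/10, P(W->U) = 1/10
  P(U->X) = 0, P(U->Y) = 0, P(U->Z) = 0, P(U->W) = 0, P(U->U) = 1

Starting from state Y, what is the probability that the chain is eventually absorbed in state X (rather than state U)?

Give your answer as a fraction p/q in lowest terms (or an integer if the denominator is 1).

Let a_i = P(absorbed in X | start in state i).
Boundary conditions: a_X = 1, a_U = 0.
For each transient state i, a_i = sum_j P(i->j) * a_j:
  a_Y = 2/5*a_X + 1/5*a_Y + 1/10*a_Z + 3/10*a_W + 0*a_U
  a_Z = 1/5*a_X + 1/5*a_Y + 0*a_Z + 3/5*a_W + 0*a_U
  a_W = 1/2*a_X + 1/10*a_Y + 1/5*a_Z + 1/10*a_W + 1/10*a_U

Substituting a_X = 1 and a_U = 0, rearrange to (I - Q) a = r where r[i] = P(i -> X):
  [4/5, -1/10, -3/10] . (a_Y, a_Z, a_W) = 2/5
  [-1/5, 1, -3/5] . (a_Y, a_Z, a_W) = 1/5
  [-1/10, -1/5, 9/10] . (a_Y, a_Z, a_W) = 1/2

Solving yields:
  a_Y = 29/31
  a_Z = 28/31
  a_W = 80/93

Starting state is Y, so the absorption probability is a_Y = 29/31.

Answer: 29/31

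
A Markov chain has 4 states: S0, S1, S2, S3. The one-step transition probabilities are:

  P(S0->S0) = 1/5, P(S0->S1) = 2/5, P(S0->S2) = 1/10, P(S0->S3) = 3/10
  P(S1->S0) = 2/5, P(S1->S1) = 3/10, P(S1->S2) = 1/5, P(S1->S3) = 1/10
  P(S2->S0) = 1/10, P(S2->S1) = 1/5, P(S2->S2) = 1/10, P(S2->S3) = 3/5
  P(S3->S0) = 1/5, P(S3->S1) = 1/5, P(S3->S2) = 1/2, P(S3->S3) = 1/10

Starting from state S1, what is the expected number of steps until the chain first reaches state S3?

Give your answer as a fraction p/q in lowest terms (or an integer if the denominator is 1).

Let h_i = expected steps to first reach S3 from state i.
Boundary: h_S3 = 0.
First-step equations for the other states:
  h_S0 = 1 + 1/5*h_S0 + 2/5*h_S1 + 1/10*h_S2 + 3/10*h_S3
  h_S1 = 1 + 2/5*h_S0 + 3/10*h_S1 + 1/5*h_S2 + 1/10*h_S3
  h_S2 = 1 + 1/10*h_S0 + 1/5*h_S1 + 1/10*h_S2 + 3/5*h_S3

Substituting h_S3 = 0 and rearranging gives the linear system (I - Q) h = 1:
  [4/5, -2/5, -1/10] . (h_S0, h_S1, h_S2) = 1
  [-2/5, 7/10, -1/5] . (h_S0, h_S1, h_S2) = 1
  [-1/10, -1/5, 9/10] . (h_S0, h_S1, h_S2) = 1

Solving yields:
  h_S0 = 224/61
  h_S1 = 258/61
  h_S2 = 150/61

Starting state is S1, so the expected hitting time is h_S1 = 258/61.

Answer: 258/61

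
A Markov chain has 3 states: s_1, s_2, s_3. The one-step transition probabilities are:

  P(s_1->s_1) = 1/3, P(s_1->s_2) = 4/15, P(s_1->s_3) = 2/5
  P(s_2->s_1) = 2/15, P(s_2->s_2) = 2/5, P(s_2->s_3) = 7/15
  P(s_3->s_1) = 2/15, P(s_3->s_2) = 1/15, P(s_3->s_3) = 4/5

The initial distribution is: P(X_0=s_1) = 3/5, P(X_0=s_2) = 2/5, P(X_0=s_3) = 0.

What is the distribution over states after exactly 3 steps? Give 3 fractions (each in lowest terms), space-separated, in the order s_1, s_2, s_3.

Answer: 319/1875 334/1875 1222/1875

Derivation:
Propagating the distribution step by step (d_{t+1} = d_t * P):
d_0 = (s_1=3/5, s_2=2/5, s_3=0)
  d_1[s_1] = 3/5*1/3 + 2/5*2/15 + 0*2/15 = 19/75
  d_1[s_2] = 3/5*4/15 + 2/5*2/5 + 0*1/15 = 8/25
  d_1[s_3] = 3/5*2/5 + 2/5*7/15 + 0*4/5 = 32/75
d_1 = (s_1=19/75, s_2=8/25, s_3=32/75)
  d_2[s_1] = 19/75*1/3 + 8/25*2/15 + 32/75*2/15 = 23/125
  d_2[s_2] = 19/75*4/15 + 8/25*2/5 + 32/75*1/15 = 28/125
  d_2[s_3] = 19/75*2/5 + 8/25*7/15 + 32/75*4/5 = 74/125
d_2 = (s_1=23/125, s_2=28/125, s_3=74/125)
  d_3[s_1] = 23/125*1/3 + 28/125*2/15 + 74/125*2/15 = 319/1875
  d_3[s_2] = 23/125*4/15 + 28/125*2/5 + 74/125*1/15 = 334/1875
  d_3[s_3] = 23/125*2/5 + 28/125*7/15 + 74/125*4/5 = 1222/1875
d_3 = (s_1=319/1875, s_2=334/1875, s_3=1222/1875)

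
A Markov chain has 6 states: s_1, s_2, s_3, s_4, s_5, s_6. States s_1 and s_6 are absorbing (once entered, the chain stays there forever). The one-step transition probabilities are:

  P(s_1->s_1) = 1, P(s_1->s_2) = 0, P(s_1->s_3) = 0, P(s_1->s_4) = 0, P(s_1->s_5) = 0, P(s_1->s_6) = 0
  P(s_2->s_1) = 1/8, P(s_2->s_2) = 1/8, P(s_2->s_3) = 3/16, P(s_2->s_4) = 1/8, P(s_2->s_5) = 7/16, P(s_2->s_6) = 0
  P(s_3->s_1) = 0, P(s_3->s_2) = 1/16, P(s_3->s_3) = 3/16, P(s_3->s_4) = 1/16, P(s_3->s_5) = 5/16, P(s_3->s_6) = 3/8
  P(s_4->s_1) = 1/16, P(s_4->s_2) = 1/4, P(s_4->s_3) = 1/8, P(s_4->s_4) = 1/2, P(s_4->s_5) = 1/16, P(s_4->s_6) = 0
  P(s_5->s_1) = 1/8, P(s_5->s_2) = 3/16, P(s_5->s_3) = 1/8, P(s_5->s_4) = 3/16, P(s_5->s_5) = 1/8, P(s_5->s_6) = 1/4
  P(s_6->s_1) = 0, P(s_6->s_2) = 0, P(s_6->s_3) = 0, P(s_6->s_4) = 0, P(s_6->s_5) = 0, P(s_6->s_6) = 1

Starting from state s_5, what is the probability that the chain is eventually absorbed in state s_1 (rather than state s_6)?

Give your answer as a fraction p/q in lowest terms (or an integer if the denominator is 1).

Answer: 526/1477

Derivation:
Let a_i = P(absorbed in s_1 | start in state i).
Boundary conditions: a_s_1 = 1, a_s_6 = 0.
For each transient state i, a_i = sum_j P(i->j) * a_j:
  a_s_2 = 1/8*a_s_1 + 1/8*a_s_2 + 3/16*a_s_3 + 1/8*a_s_4 + 7/16*a_s_5 + 0*a_s_6
  a_s_3 = 0*a_s_1 + 1/16*a_s_2 + 3/16*a_s_3 + 1/16*a_s_4 + 5/16*a_s_5 + 3/8*a_s_6
  a_s_4 = 1/16*a_s_1 + 1/4*a_s_2 + 1/8*a_s_3 + 1/2*a_s_4 + 1/16*a_s_5 + 0*a_s_6
  a_s_5 = 1/8*a_s_1 + 3/16*a_s_2 + 1/8*a_s_3 + 3/16*a_s_4 + 1/8*a_s_5 + 1/4*a_s_6

Substituting a_s_1 = 1 and a_s_6 = 0, rearrange to (I - Q) a = r where r[i] = P(i -> s_1):
  [7/8, -3/16, -1/8, -7/16] . (a_s_2, a_s_3, a_s_4, a_s_5) = 1/8
  [-1/16, 13/16, -1/16, -5/16] . (a_s_2, a_s_3, a_s_4, a_s_5) = 0
  [-1/4, -1/8, 1/2, -1/16] . (a_s_2, a_s_3, a_s_4, a_s_5) = 1/16
  [-3/16, -1/8, -3/16, 7/8] . (a_s_2, a_s_3, a_s_4, a_s_5) = 1/8

Solving yields:
  a_s_2 = 2519/5908
  a_s_3 = 300/1477
  a_s_4 = 2561/5908
  a_s_5 = 526/1477

Starting state is s_5, so the absorption probability is a_s_5 = 526/1477.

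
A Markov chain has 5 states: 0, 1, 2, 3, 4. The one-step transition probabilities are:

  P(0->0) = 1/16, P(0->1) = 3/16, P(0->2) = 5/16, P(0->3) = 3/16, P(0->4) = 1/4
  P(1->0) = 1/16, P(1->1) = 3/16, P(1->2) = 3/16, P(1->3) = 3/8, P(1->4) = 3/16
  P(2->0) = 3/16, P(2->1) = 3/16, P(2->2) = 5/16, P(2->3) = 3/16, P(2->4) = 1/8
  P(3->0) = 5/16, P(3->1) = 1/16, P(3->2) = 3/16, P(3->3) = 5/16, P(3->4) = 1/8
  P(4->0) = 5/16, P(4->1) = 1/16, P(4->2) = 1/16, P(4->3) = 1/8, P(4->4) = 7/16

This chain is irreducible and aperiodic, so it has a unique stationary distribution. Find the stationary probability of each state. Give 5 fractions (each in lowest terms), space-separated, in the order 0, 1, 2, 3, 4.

The stationary distribution satisfies pi = pi * P, i.e.:
  pi_0 = 1/16*pi_0 + 1/16*pi_1 + 3/16*pi_2 + 5/16*pi_3 + 5/16*pi_4
  pi_1 = 3/16*pi_0 + 3/16*pi_1 + 3/16*pi_2 + 1/16*pi_3 + 1/16*pi_4
  pi_2 = 5/16*pi_0 + 3/16*pi_1 + 5/16*pi_2 + 3/16*pi_3 + 1/16*pi_4
  pi_3 = 3/16*pi_0 + 3/8*pi_1 + 3/16*pi_2 + 5/16*pi_3 + 1/8*pi_4
  pi_4 = 1/4*pi_0 + 3/16*pi_1 + 1/8*pi_2 + 1/8*pi_3 + 7/16*pi_4
with normalization: pi_0 + pi_1 + pi_2 + pi_3 + pi_4 = 1.

Using the first 4 balance equations plus normalization, the linear system A*pi = b is:
  [-15/16, 1/16, 3/16, 5/16, 5/16] . pi = 0
  [3/16, -13/16, 3/16, 1/16, 1/16] . pi = 0
  [5/16, 3/16, -11/16, 3/16, 1/16] . pi = 0
  [3/16, 3/8, 3/16, -11/16, 1/8] . pi = 0
  [1, 1, 1, 1, 1] . pi = 1

Solving yields:
  pi_0 = 127/626
  pi_1 = 245/1878
  pi_2 = 395/1878
  pi_3 = 212/939
  pi_4 = 433/1878

Verification (pi * P):
  127/626*1/16 + 245/1878*1/16 + 395/1878*3/16 + 212/939*5/16 + 433/1878*5/16 = 127/626 = pi_0  (ok)
  127/626*3/16 + 245/1878*3/16 + 395/1878*3/16 + 212/939*1/16 + 433/1878*1/16 = 245/1878 = pi_1  (ok)
  127/626*5/16 + 245/1878*3/16 + 395/1878*5/16 + 212/939*3/16 + 433/1878*1/16 = 395/1878 = pi_2  (ok)
  127/626*3/16 + 245/1878*3/8 + 395/1878*3/16 + 212/939*5/16 + 433/1878*1/8 = 212/939 = pi_3  (ok)
  127/626*1/4 + 245/1878*3/16 + 395/1878*1/8 + 212/939*1/8 + 433/1878*7/16 = 433/1878 = pi_4  (ok)

Answer: 127/626 245/1878 395/1878 212/939 433/1878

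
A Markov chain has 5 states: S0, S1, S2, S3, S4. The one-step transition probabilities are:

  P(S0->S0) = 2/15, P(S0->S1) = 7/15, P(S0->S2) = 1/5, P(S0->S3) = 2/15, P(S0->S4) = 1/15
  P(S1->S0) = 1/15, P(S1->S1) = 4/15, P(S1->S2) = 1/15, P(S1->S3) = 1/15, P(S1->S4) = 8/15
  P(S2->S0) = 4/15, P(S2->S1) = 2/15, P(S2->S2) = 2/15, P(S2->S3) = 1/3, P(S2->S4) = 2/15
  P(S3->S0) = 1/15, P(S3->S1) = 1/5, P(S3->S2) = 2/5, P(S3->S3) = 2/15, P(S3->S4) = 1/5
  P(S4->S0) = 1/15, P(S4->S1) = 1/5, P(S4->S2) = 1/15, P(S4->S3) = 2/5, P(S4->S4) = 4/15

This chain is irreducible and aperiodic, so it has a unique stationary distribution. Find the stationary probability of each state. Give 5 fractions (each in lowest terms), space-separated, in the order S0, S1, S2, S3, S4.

The stationary distribution satisfies pi = pi * P, i.e.:
  pi_S0 = 2/15*pi_S0 + 1/15*pi_S1 + 4/15*pi_S2 + 1/15*pi_S3 + 1/15*pi_S4
  pi_S1 = 7/15*pi_S0 + 4/15*pi_S1 + 2/15*pi_S2 + 1/5*pi_S3 + 1/5*pi_S4
  pi_S2 = 1/5*pi_S0 + 1/15*pi_S1 + 2/15*pi_S2 + 2/5*pi_S3 + 1/15*pi_S4
  pi_S3 = 2/15*pi_S0 + 1/15*pi_S1 + 1/3*pi_S2 + 2/15*pi_S3 + 2/5*pi_S4
  pi_S4 = 1/15*pi_S0 + 8/15*pi_S1 + 2/15*pi_S2 + 1/5*pi_S3 + 4/15*pi_S4
with normalization: pi_S0 + pi_S1 + pi_S2 + pi_S3 + pi_S4 = 1.

Using the first 4 balance equations plus normalization, the linear system A*pi = b is:
  [-13/15, 1/15, 4/15, 1/15, 1/15] . pi = 0
  [7/15, -11/15, 2/15, 1/5, 1/5] . pi = 0
  [1/5, 1/15, -13/15, 2/5, 1/15] . pi = 0
  [2/15, 1/15, 1/3, -13/15, 2/5] . pi = 0
  [1, 1, 1, 1, 1] . pi = 1

Solving yields:
  pi_S0 = 2801/26155
  pi_S1 = 6094/26155
  pi_S2 = 4353/26155
  pi_S3 = 5837/26155
  pi_S4 = 1414/5231

Verification (pi * P):
  2801/26155*2/15 + 6094/26155*1/15 + 4353/26155*4/15 + 5837/26155*1/15 + 1414/5231*1/15 = 2801/26155 = pi_S0  (ok)
  2801/26155*7/15 + 6094/26155*4/15 + 4353/26155*2/15 + 5837/26155*1/5 + 1414/5231*1/5 = 6094/26155 = pi_S1  (ok)
  2801/26155*1/5 + 6094/26155*1/15 + 4353/26155*2/15 + 5837/26155*2/5 + 1414/5231*1/15 = 4353/26155 = pi_S2  (ok)
  2801/26155*2/15 + 6094/26155*1/15 + 4353/26155*1/3 + 5837/26155*2/15 + 1414/5231*2/5 = 5837/26155 = pi_S3  (ok)
  2801/26155*1/15 + 6094/26155*8/15 + 4353/26155*2/15 + 5837/26155*1/5 + 1414/5231*4/15 = 1414/5231 = pi_S4  (ok)

Answer: 2801/26155 6094/26155 4353/26155 5837/26155 1414/5231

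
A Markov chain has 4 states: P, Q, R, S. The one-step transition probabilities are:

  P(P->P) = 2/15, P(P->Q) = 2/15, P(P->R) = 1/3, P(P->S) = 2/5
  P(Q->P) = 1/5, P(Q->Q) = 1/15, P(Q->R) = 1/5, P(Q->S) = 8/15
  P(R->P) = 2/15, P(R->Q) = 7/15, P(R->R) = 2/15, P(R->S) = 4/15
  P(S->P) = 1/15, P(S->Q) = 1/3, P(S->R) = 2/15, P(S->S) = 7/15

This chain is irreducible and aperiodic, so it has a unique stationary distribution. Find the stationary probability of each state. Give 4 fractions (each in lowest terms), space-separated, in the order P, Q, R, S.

The stationary distribution satisfies pi = pi * P, i.e.:
  pi_P = 2/15*pi_P + 1/5*pi_Q + 2/15*pi_R + 1/15*pi_S
  pi_Q = 2/15*pi_P + 1/15*pi_Q + 7/15*pi_R + 1/3*pi_S
  pi_R = 1/3*pi_P + 1/5*pi_Q + 2/15*pi_R + 2/15*pi_S
  pi_S = 2/5*pi_P + 8/15*pi_Q + 4/15*pi_R + 7/15*pi_S
with normalization: pi_P + pi_Q + pi_R + pi_S = 1.

Using the first 3 balance equations plus normalization, the linear system A*pi = b is:
  [-13/15, 1/5, 2/15, 1/15] . pi = 0
  [2/15, -14/15, 7/15, 1/3] . pi = 0
  [1/3, 1/5, -13/15, 2/15] . pi = 0
  [1, 1, 1, 1] . pi = 1

Solving yields:
  pi_P = 242/1993
  pi_Q = 523/1993
  pi_R = 349/1993
  pi_S = 879/1993

Verification (pi * P):
  242/1993*2/15 + 523/1993*1/5 + 349/1993*2/15 + 879/1993*1/15 = 242/1993 = pi_P  (ok)
  242/1993*2/15 + 523/1993*1/15 + 349/1993*7/15 + 879/1993*1/3 = 523/1993 = pi_Q  (ok)
  242/1993*1/3 + 523/1993*1/5 + 349/1993*2/15 + 879/1993*2/15 = 349/1993 = pi_R  (ok)
  242/1993*2/5 + 523/1993*8/15 + 349/1993*4/15 + 879/1993*7/15 = 879/1993 = pi_S  (ok)

Answer: 242/1993 523/1993 349/1993 879/1993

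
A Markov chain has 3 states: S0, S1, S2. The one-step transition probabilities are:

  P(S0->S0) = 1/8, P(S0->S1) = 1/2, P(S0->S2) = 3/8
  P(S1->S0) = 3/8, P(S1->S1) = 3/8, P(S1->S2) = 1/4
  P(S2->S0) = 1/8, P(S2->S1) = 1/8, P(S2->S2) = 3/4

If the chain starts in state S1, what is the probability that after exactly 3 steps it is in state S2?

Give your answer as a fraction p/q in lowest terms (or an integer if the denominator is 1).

Answer: 125/256

Derivation:
Computing P^3 by repeated multiplication:
P^1 =
  S0: [1/8, 1/2, 3/8]
  S1: [3/8, 3/8, 1/4]
  S2: [1/8, 1/8, 3/4]
P^2 =
  S0: [1/4, 19/64, 29/64]
  S1: [7/32, 23/64, 27/64]
  S2: [5/32, 13/64, 41/64]
P^3 =
  S0: [51/256, 75/256, 65/128]
  S1: [55/256, 19/64, 125/256]
  S2: [45/256, 15/64, 151/256]

(P^3)[S1 -> S2] = 125/256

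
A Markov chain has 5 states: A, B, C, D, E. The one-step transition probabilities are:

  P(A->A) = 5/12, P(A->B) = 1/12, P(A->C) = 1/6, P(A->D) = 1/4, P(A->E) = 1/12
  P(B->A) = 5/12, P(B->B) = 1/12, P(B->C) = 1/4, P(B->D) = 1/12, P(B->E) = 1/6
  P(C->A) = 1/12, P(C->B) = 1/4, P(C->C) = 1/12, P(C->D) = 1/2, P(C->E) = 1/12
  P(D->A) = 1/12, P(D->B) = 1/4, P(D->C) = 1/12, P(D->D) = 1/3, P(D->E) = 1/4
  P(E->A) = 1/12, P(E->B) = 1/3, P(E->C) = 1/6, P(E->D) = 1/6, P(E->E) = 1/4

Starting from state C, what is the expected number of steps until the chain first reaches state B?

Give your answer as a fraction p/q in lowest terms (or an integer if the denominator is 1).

Answer: 7104/1729

Derivation:
Let h_i = expected steps to first reach B from state i.
Boundary: h_B = 0.
First-step equations for the other states:
  h_A = 1 + 5/12*h_A + 1/12*h_B + 1/6*h_C + 1/4*h_D + 1/12*h_E
  h_C = 1 + 1/12*h_A + 1/4*h_B + 1/12*h_C + 1/2*h_D + 1/12*h_E
  h_D = 1 + 1/12*h_A + 1/4*h_B + 1/12*h_C + 1/3*h_D + 1/4*h_E
  h_E = 1 + 1/12*h_A + 1/3*h_B + 1/6*h_C + 1/6*h_D + 1/4*h_E

Substituting h_B = 0 and rearranging gives the linear system (I - Q) h = 1:
  [7/12, -1/6, -1/4, -1/12] . (h_A, h_C, h_D, h_E) = 1
  [-1/12, 11/12, -1/2, -1/12] . (h_A, h_C, h_D, h_E) = 1
  [-1/12, -1/12, 2/3, -1/4] . (h_A, h_C, h_D, h_E) = 1
  [-1/12, -1/6, -1/6, 3/4] . (h_A, h_C, h_D, h_E) = 1

Solving yields:
  h_A = 8916/1729
  h_C = 7104/1729
  h_D = 7008/1729
  h_E = 6432/1729

Starting state is C, so the expected hitting time is h_C = 7104/1729.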